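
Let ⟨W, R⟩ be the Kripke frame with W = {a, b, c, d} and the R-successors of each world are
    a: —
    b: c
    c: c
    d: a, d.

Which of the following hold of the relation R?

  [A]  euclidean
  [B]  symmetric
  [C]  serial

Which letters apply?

(A) not euclidean: d R a and d R d but not a R d.
(B) not symmetric: b R c but not c R b.
(C) not serial: a has no R-successor.

none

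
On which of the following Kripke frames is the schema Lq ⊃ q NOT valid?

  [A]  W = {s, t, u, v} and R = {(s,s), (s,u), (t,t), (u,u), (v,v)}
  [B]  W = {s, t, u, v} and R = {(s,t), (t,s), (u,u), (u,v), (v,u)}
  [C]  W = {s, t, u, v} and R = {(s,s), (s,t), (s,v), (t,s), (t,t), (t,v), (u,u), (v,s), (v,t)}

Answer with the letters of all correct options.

The schema Lq ⊃ q is axiom T; it is valid on a frame iff R is reflexive.
(A) R is reflexive (each world relates to itself), so the schema is valid here.
(B) R is not reflexive (not s R s), so the schema fails here.
(C) R is not reflexive (not v R v), so the schema fails here.

B, C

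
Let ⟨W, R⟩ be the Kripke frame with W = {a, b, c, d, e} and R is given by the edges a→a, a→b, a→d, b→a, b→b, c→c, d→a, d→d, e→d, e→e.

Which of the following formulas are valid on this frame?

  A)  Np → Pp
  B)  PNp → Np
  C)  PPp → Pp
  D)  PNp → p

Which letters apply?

R is not symmetric: e R d but not d R e.
R is not transitive: b R a and a R d but not b R d.
R is not euclidean: a R b and a R d but not b R d.
R is serial: every world has an R-successor.
(A) Np → Pp (axiom D) characterises the serial frames. R is serial — valid.
(B) the dual of axiom 5: valid iff R is euclidean. R is not euclidean — not valid.
(C) PPp → Pp is the dual of axiom 4, which corresponds to transitivity. R is not transitive — not valid.
(D) the dual of axiom B: valid iff R is symmetric. R is not symmetric — not valid.

A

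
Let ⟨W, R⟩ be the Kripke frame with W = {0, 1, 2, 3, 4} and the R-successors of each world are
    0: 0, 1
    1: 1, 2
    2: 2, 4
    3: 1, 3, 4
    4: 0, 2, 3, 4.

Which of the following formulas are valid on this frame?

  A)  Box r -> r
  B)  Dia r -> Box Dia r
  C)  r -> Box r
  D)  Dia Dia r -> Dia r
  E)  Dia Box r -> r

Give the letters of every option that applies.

R is reflexive: each world relates to itself.
R is not symmetric: 0 R 1 but not 1 R 0.
R is not transitive: 0 R 1 and 1 R 2 but not 0 R 2.
R is not euclidean: 0 R 1 and 0 R 0 but not 1 R 0.
R is not a subset of the identity: 0 R 1 with 0 ≠ 1.
(A) axiom T: valid iff R is reflexive. R is reflexive — valid.
(B) Dia r -> Box Dia r is axiom 5, which corresponds to the euclidean property. R is not euclidean — not valid.
(C) r -> Box r is valid only on frames where every R-edge is a self-loop. Here R ⊄ identity — not valid.
(D) Dia Dia r -> Dia r is the dual of axiom 4; it is valid on a frame exactly when R is transitive. R is not transitive, so not valid.
(E) the dual of axiom B: valid iff R is symmetric. R is not symmetric — not valid.

A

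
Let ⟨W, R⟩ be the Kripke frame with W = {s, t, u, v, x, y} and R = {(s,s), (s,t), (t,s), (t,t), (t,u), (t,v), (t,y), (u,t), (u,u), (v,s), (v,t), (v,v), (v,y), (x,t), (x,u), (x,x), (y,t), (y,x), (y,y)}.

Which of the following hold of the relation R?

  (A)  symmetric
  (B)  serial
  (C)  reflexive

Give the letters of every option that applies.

(A) not symmetric: v R s but not s R v.
(B) serial: every world has an R-successor.
(C) reflexive: each world relates to itself.

B, C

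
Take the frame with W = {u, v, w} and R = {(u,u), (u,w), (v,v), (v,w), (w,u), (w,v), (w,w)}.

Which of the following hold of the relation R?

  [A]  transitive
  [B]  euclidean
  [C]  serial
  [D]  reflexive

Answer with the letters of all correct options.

C, D

(A) not transitive: u R w and w R v but not u R v.
(B) not euclidean: w R u and w R v but not u R v.
(C) serial: every world has an R-successor.
(D) reflexive: each world relates to itself.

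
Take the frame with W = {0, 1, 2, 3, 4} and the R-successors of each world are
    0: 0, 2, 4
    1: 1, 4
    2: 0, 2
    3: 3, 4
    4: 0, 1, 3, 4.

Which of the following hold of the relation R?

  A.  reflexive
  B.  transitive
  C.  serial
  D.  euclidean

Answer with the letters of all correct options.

A, C

(A) reflexive: each world relates to itself.
(B) not transitive: 0 R 4 and 4 R 1 but not 0 R 1.
(C) serial: every world has an R-successor.
(D) not euclidean: 0 R 2 and 0 R 4 but not 2 R 4.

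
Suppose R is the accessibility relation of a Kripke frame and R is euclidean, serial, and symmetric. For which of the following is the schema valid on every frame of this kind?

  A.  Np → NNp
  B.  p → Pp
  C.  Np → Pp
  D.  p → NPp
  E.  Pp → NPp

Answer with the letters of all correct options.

A, B, C, D, E

Serial, symmetric and euclidean together give transitive (from symmetry + euclidean) and then reflexive; the relation is an equivalence.
(A) Np → NNp is axiom 4, which corresponds to transitivity. Every such R is transitive — valid.
(B) the dual of axiom T: valid iff R is reflexive. Every such R is reflexive — valid.
(C) axiom D: valid iff R is serial. Every such R is serial — valid.
(D) axiom B: valid iff R is symmetric. Every such R is symmetric — valid.
(E) axiom 5: valid iff R is euclidean. Every such R is euclidean — valid.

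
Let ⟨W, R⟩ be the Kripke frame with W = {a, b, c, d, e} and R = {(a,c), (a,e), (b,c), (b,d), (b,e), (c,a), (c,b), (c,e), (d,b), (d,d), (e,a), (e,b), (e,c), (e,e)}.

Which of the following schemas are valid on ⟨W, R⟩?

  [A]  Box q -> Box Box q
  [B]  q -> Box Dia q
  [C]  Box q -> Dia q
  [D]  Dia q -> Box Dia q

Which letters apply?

B, C

R is symmetric: every R-edge is matched by its reverse.
R is not transitive: a R c and c R a but not a R a.
R is not euclidean: b R c and b R d but not c R d.
R is serial: every world has an R-successor.
(A) Box q -> Box Box q is axiom 4, which corresponds to transitivity. R is not transitive — not valid.
(B) axiom B: valid iff R is symmetric. R is symmetric — valid.
(C) Box q -> Dia q (axiom D) characterises the serial frames. R is serial — valid.
(D) axiom 5: valid iff R is euclidean. R is not euclidean — not valid.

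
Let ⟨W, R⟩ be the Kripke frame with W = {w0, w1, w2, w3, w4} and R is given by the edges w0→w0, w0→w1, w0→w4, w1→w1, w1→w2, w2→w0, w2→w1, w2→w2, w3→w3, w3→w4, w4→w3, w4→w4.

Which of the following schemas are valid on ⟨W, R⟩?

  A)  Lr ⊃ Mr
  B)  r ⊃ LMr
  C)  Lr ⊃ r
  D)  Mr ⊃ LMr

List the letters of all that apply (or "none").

A, C

R is reflexive: each world relates to itself.
R is not symmetric: w0 R w1 but not w1 R w0.
R is not euclidean: w0 R w1 and w0 R w0 but not w1 R w0.
R is serial: every world has an R-successor.
(A) Lr ⊃ Mr (axiom D) characterises the serial frames. R is serial — valid.
(B) r ⊃ LMr is axiom B; it is valid on a frame exactly when R is symmetric. R is not symmetric, so not valid.
(C) Lr ⊃ r is axiom T; it is valid on a frame exactly when R is reflexive. R is reflexive, so valid.
(D) Mr ⊃ LMr is axiom 5, which corresponds to the euclidean property. R is not euclidean — not valid.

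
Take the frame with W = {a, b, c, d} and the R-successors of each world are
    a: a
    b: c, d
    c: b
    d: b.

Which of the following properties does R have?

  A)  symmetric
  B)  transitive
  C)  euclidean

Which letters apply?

(A) symmetric: every R-edge is matched by its reverse.
(B) not transitive: b R c and c R b but not b R b.
(C) not euclidean: b R c and b R d but not c R d.

A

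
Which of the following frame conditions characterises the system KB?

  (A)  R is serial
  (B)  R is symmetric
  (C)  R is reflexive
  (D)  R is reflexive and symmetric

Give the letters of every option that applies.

B

(A) this class determines D, not KB.
(B) KB is sound and complete for exactly this class.
(C) this class determines T (= KT), not KB.
(D) this class determines B (= KTB), not KB.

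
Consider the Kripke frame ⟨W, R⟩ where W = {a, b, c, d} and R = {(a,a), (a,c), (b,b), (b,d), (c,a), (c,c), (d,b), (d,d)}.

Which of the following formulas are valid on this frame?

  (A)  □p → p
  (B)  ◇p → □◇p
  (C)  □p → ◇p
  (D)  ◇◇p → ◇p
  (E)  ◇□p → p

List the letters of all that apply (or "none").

R is reflexive: each world relates to itself.
R is symmetric: every R-edge is matched by its reverse.
R is transitive: R is closed under composition.
R is euclidean: any two R-successors of the same world are R-related.
R is serial: every world has an R-successor.
(A) □p → p is axiom T; it is valid on a frame exactly when R is reflexive. R is reflexive, so valid.
(B) ◇p → □◇p is axiom 5; it is valid on a frame exactly when R is euclidean. R is euclidean, so valid.
(C) □p → ◇p is axiom D, which corresponds to seriality. R is serial — valid.
(D) ◇◇p → ◇p is the dual of axiom 4; it is valid on a frame exactly when R is transitive. R is transitive, so valid.
(E) ◇□p → p (the dual of axiom B) characterises the symmetric frames. R is symmetric — valid.

A, B, C, D, E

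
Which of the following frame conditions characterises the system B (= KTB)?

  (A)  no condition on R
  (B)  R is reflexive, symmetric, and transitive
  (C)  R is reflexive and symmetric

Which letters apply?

(A) this class determines K, not B (= KTB).
(B) this class determines S5, not B (= KTB).
(C) B (= KTB) is sound and complete for exactly this class.

C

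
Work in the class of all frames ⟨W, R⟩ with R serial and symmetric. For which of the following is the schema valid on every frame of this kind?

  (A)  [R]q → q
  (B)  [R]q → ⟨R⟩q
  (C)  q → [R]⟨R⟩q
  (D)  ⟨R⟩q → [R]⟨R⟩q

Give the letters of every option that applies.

(A) [R]q → q (axiom T) characterises the reflexive frames. Such an R need not be reflexive — not valid.
(B) axiom D: valid iff R is serial. Every such R is serial — valid.
(C) q → [R]⟨R⟩q (axiom B) characterises the symmetric frames. Every such R is symmetric — valid.
(D) ⟨R⟩q → [R]⟨R⟩q is axiom 5; it is valid on a frame exactly when R is euclidean. Such an R need not be euclidean, so not valid.

B, C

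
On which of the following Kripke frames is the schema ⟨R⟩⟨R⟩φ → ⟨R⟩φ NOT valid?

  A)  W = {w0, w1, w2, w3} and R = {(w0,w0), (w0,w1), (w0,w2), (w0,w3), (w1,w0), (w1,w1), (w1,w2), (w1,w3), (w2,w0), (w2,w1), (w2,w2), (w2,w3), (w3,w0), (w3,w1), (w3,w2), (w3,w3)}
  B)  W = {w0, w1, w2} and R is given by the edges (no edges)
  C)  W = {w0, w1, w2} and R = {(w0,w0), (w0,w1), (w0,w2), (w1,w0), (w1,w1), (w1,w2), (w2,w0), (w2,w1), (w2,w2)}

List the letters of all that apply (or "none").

The schema ⟨R⟩⟨R⟩φ → ⟨R⟩φ is the dual of axiom 4; it is valid on a frame iff R is transitive.
(A) R is transitive (R is closed under composition), so the schema is valid here.
(B) R is transitive (R is closed under composition), so the schema is valid here.
(C) R is transitive (R is closed under composition), so the schema is valid here.

none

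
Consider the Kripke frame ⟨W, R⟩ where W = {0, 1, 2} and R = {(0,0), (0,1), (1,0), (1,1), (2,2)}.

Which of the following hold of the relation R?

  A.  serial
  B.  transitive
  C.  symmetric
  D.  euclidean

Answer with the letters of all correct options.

(A) serial: every world has an R-successor.
(B) transitive: R is closed under composition.
(C) symmetric: every R-edge is matched by its reverse.
(D) euclidean: any two R-successors of the same world are R-related.

A, B, C, D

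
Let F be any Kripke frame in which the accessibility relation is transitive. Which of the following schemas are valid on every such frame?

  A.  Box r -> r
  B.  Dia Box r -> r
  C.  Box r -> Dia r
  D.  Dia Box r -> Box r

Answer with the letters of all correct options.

(A) Box r -> r (axiom T) characterises the reflexive frames. Such an R need not be reflexive — not valid.
(B) Dia Box r -> r is the dual of axiom B; it is valid on a frame exactly when R is symmetric. Such an R need not be symmetric, so not valid.
(C) axiom D: valid iff R is serial. Such an R need not be serial — not valid.
(D) Dia Box r -> Box r is the dual of axiom 5, which corresponds to the euclidean property. Such an R need not be euclidean — not valid.

none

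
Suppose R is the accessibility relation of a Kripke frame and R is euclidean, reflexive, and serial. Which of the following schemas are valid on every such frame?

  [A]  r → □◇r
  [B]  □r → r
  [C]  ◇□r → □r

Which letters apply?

A relation that is euclidean, reflexive, and serial is also symmetric and transitive.
(A) r → □◇r (axiom B) characterises the symmetric frames. Every such R is symmetric — valid.
(B) □r → r is axiom T; it is valid on a frame exactly when R is reflexive. Every such R is reflexive, so valid.
(C) the dual of axiom 5: valid iff R is euclidean. Every such R is euclidean — valid.

A, B, C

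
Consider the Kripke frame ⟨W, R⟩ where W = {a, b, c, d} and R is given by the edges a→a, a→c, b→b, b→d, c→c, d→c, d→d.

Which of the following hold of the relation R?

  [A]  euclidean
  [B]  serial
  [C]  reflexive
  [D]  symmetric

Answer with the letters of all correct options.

(A) not euclidean: a R c and a R a but not c R a.
(B) serial: every world has an R-successor.
(C) reflexive: each world relates to itself.
(D) not symmetric: a R c but not c R a.

B, C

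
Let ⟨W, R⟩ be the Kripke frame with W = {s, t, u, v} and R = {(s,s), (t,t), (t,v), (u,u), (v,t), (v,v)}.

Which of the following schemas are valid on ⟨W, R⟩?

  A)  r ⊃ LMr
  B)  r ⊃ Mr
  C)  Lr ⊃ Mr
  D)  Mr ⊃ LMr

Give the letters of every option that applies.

R is reflexive: each world relates to itself.
R is symmetric: every R-edge is matched by its reverse.
R is euclidean: any two R-successors of the same world are R-related.
R is serial: every world has an R-successor.
(A) axiom B: valid iff R is symmetric. R is symmetric — valid.
(B) r ⊃ Mr (the dual of axiom T) characterises the reflexive frames. R is reflexive — valid.
(C) Lr ⊃ Mr is axiom D, which corresponds to seriality. R is serial — valid.
(D) Mr ⊃ LMr is axiom 5; it is valid on a frame exactly when R is euclidean. R is euclidean, so valid.

A, B, C, D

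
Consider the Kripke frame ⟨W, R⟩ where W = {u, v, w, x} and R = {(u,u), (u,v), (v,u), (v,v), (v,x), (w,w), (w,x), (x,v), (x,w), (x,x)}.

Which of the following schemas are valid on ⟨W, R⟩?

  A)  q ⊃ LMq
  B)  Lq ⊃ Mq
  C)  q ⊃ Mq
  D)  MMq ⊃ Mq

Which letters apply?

R is reflexive: each world relates to itself.
R is symmetric: every R-edge is matched by its reverse.
R is not transitive: u R v and v R x but not u R x.
R is serial: every world has an R-successor.
(A) q ⊃ LMq (axiom B) characterises the symmetric frames. R is symmetric — valid.
(B) axiom D: valid iff R is serial. R is serial — valid.
(C) q ⊃ Mq is the dual of axiom T; it is valid on a frame exactly when R is reflexive. R is reflexive, so valid.
(D) MMq ⊃ Mq (the dual of axiom 4) characterises the transitive frames. R is not transitive — not valid.

A, B, C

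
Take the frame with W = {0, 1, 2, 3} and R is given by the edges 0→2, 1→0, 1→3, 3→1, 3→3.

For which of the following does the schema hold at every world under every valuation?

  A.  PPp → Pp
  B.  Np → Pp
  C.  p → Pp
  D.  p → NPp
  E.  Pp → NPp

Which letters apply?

R is not reflexive: not 0 R 0.
R is not symmetric: 0 R 2 but not 2 R 0.
R is not transitive: 1 R 0 and 0 R 2 but not 1 R 2.
R is not euclidean: 1 R 0 and 1 R 3 but not 0 R 3.
R is not serial: 2 has no R-successor.
(A) PPp → Pp (the dual of axiom 4) characterises the transitive frames. R is not transitive — not valid.
(B) Np → Pp is axiom D; it is valid on a frame exactly when R is serial. R is not serial, so not valid.
(C) p → Pp is the dual of axiom T, which corresponds to reflexivity. R is not reflexive — not valid.
(D) p → NPp (axiom B) characterises the symmetric frames. R is not symmetric — not valid.
(E) Pp → NPp is axiom 5; it is valid on a frame exactly when R is euclidean. R is not euclidean, so not valid.

none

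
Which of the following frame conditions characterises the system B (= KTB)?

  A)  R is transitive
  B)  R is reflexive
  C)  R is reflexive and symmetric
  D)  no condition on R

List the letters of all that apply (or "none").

C

(A) this class determines K4, not B (= KTB).
(B) this class determines T (= KT), not B (= KTB).
(C) B (= KTB) is sound and complete for exactly this class.
(D) this class determines K, not B (= KTB).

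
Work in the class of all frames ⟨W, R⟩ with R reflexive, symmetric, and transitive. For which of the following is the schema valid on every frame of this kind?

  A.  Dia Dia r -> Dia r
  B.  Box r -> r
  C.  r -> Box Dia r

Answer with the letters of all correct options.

A relation that is reflexive, symmetric, and transitive is also euclidean and serial.
(A) the dual of axiom 4: valid iff R is transitive. Every such R is transitive — valid.
(B) Box r -> r is axiom T, which corresponds to reflexivity. Every such R is reflexive — valid.
(C) r -> Box Dia r is axiom B, which corresponds to symmetry. Every such R is symmetric — valid.

A, B, C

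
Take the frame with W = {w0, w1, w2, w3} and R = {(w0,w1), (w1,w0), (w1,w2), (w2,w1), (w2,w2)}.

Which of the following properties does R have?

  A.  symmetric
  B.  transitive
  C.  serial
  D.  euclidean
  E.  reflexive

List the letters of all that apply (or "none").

(A) symmetric: every R-edge is matched by its reverse.
(B) not transitive: w0 R w1 and w1 R w0 but not w0 R w0.
(C) not serial: w3 has no R-successor.
(D) not euclidean: w1 R w0 and w1 R w2 but not w0 R w2.
(E) not reflexive: not w0 R w0.

A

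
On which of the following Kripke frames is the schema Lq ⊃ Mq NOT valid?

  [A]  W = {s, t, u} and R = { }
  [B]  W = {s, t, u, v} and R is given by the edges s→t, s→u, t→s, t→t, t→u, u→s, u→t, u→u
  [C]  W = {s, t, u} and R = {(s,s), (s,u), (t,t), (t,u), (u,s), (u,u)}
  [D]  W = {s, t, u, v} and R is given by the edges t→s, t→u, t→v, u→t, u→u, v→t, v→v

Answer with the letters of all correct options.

The schema Lq ⊃ Mq is axiom D; it is valid on a frame iff R is serial.
(A) R is not serial (s has no R-successor), so the schema fails here.
(B) R is not serial (v has no R-successor), so the schema fails here.
(C) R is serial (every world has an R-successor), so the schema is valid here.
(D) R is not serial (s has no R-successor), so the schema fails here.

A, B, D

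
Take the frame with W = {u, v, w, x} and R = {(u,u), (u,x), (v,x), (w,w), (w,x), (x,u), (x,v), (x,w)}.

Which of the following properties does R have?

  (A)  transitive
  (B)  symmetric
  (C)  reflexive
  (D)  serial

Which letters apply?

B, D

(A) not transitive: u R x and x R v but not u R v.
(B) symmetric: every R-edge is matched by its reverse.
(C) not reflexive: not v R v.
(D) serial: every world has an R-successor.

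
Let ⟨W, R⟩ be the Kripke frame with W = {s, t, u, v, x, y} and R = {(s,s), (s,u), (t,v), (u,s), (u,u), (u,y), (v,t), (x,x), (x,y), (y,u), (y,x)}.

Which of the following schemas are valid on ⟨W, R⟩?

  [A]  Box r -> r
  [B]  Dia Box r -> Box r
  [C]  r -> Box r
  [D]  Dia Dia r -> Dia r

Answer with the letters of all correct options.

none

R is not reflexive: not t R t.
R is not transitive: s R u and u R y but not s R y.
R is not euclidean: u R s and u R y but not s R y.
R is not a subset of the identity: s R u with s ≠ u.
(A) Box r -> r is axiom T, which corresponds to reflexivity. R is not reflexive — not valid.
(B) Dia Box r -> Box r is the dual of axiom 5; it is valid on a frame exactly when R is euclidean. R is not euclidean, so not valid.
(C) r -> Box r (equivalent to ◇p→p) corresponds to R being a subset of the identity. Here R ⊄ identity, so not valid.
(D) the dual of axiom 4: valid iff R is transitive. R is not transitive — not valid.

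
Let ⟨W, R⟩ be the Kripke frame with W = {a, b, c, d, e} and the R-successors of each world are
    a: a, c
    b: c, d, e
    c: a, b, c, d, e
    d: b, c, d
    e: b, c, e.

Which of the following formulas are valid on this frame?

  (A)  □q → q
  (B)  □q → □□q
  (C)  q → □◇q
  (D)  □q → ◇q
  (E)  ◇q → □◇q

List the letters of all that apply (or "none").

C, D

R is not reflexive: not b R b.
R is symmetric: every R-edge is matched by its reverse.
R is not transitive: a R c and c R b but not a R b.
R is not euclidean: b R d and b R e but not d R e.
R is serial: every world has an R-successor.
(A) axiom T: valid iff R is reflexive. R is not reflexive — not valid.
(B) axiom 4: valid iff R is transitive. R is not transitive — not valid.
(C) axiom B: valid iff R is symmetric. R is symmetric — valid.
(D) □q → ◇q (axiom D) characterises the serial frames. R is serial — valid.
(E) ◇q → □◇q is axiom 5; it is valid on a frame exactly when R is euclidean. R is not euclidean, so not valid.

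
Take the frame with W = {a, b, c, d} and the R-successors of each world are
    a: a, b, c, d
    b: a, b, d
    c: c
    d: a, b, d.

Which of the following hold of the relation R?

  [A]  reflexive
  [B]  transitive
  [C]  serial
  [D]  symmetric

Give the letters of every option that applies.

A, C

(A) reflexive: each world relates to itself.
(B) not transitive: b R a and a R c but not b R c.
(C) serial: every world has an R-successor.
(D) not symmetric: a R c but not c R a.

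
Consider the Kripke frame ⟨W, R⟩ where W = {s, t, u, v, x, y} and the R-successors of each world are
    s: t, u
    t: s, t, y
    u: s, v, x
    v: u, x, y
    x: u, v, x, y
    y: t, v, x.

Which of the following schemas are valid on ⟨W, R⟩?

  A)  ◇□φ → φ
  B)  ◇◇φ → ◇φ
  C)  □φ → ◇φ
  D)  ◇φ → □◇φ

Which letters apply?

R is symmetric: every R-edge is matched by its reverse.
R is not transitive: s R t and t R s but not s R s.
R is not euclidean: s R t and s R u but not t R u.
R is serial: every world has an R-successor.
(A) ◇□φ → φ is the dual of axiom B; it is valid on a frame exactly when R is symmetric. R is symmetric, so valid.
(B) ◇◇φ → ◇φ (the dual of axiom 4) characterises the transitive frames. R is not transitive — not valid.
(C) axiom D: valid iff R is serial. R is serial — valid.
(D) ◇φ → □◇φ is axiom 5; it is valid on a frame exactly when R is euclidean. R is not euclidean, so not valid.

A, C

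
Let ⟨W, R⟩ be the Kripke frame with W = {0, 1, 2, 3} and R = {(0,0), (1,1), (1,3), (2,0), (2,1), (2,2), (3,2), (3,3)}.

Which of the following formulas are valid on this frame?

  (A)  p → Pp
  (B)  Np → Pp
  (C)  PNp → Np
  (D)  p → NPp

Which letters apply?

R is reflexive: each world relates to itself.
R is not symmetric: 1 R 3 but not 3 R 1.
R is not euclidean: 1 R 3 and 1 R 1 but not 3 R 1.
R is serial: every world has an R-successor.
(A) p → Pp is the dual of axiom T, which corresponds to reflexivity. R is reflexive — valid.
(B) Np → Pp is axiom D, which corresponds to seriality. R is serial — valid.
(C) the dual of axiom 5: valid iff R is euclidean. R is not euclidean — not valid.
(D) axiom B: valid iff R is symmetric. R is not symmetric — not valid.

A, B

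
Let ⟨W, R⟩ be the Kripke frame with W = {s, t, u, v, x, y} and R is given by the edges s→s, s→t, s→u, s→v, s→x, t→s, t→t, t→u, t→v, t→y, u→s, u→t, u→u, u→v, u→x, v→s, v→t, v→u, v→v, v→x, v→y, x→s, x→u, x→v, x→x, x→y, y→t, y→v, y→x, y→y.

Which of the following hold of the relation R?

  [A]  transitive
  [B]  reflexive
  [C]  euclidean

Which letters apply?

B

(A) not transitive: s R t and t R y but not s R y.
(B) reflexive: each world relates to itself.
(C) not euclidean: s R t and s R x but not t R x.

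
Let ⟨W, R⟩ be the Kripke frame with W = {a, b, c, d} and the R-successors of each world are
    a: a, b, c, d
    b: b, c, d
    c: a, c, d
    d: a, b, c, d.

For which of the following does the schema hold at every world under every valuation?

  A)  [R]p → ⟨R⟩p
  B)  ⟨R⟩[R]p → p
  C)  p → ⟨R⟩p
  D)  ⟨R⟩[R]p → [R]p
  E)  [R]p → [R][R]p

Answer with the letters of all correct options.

A, C

R is reflexive: each world relates to itself.
R is not symmetric: a R b but not b R a.
R is not transitive: b R c and c R a but not b R a.
R is not euclidean: a R b and a R a but not b R a.
R is serial: every world has an R-successor.
(A) axiom D: valid iff R is serial. R is serial — valid.
(B) ⟨R⟩[R]p → p is the dual of axiom B, which corresponds to symmetry. R is not symmetric — not valid.
(C) p → ⟨R⟩p (the dual of axiom T) characterises the reflexive frames. R is reflexive — valid.
(D) the dual of axiom 5: valid iff R is euclidean. R is not euclidean — not valid.
(E) [R]p → [R][R]p is axiom 4, which corresponds to transitivity. R is not transitive — not valid.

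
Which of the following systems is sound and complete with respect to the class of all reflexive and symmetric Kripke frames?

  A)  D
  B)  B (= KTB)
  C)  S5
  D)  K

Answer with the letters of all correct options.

B

(A) D is determined by the class of serial frames.
(B) B (= KTB) is determined by exactly this class.
(C) S5 is determined by the class of reflexive, symmetric, and transitive frames.
(D) K is determined by the class of arbitrary frames.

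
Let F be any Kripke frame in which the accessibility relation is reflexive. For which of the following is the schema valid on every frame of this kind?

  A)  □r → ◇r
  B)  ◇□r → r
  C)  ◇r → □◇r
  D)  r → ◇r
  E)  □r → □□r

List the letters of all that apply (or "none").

A, D

A reflexive relation is serial.
(A) □r → ◇r (axiom D) characterises the serial frames. Every such R is serial — valid.
(B) ◇□r → r is the dual of axiom B; it is valid on a frame exactly when R is symmetric. Such an R need not be symmetric, so not valid.
(C) ◇r → □◇r is axiom 5, which corresponds to the euclidean property. Such an R need not be euclidean — not valid.
(D) r → ◇r is the dual of axiom T; it is valid on a frame exactly when R is reflexive. Every such R is reflexive, so valid.
(E) □r → □□r is axiom 4; it is valid on a frame exactly when R is transitive. Such an R need not be transitive, so not valid.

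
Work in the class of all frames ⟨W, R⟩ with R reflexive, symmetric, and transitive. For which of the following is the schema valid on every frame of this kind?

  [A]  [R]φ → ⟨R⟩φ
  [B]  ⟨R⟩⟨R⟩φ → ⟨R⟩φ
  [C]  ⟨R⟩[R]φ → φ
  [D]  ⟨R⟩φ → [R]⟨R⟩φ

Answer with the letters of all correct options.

A, B, C, D

A relation that is reflexive, symmetric, and transitive is also euclidean and serial.
(A) [R]φ → ⟨R⟩φ (axiom D) characterises the serial frames. Every such R is serial — valid.
(B) ⟨R⟩⟨R⟩φ → ⟨R⟩φ is the dual of axiom 4; it is valid on a frame exactly when R is transitive. Every such R is transitive, so valid.
(C) the dual of axiom B: valid iff R is symmetric. Every such R is symmetric — valid.
(D) ⟨R⟩φ → [R]⟨R⟩φ (axiom 5) characterises the euclidean frames. Every such R is euclidean — valid.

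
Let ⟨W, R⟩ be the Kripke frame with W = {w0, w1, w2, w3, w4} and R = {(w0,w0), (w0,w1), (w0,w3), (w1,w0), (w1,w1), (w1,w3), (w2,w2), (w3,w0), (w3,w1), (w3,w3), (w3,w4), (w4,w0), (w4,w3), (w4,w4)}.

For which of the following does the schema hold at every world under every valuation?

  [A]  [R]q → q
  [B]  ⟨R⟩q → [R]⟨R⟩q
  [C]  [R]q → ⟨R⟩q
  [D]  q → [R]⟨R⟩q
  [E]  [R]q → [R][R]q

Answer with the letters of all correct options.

A, C

R is reflexive: each world relates to itself.
R is not symmetric: w4 R w0 but not w0 R w4.
R is not transitive: w0 R w3 and w3 R w4 but not w0 R w4.
R is not euclidean: w3 R w0 and w3 R w4 but not w0 R w4.
R is serial: every world has an R-successor.
(A) [R]q → q (axiom T) characterises the reflexive frames. R is reflexive — valid.
(B) ⟨R⟩q → [R]⟨R⟩q (axiom 5) characterises the euclidean frames. R is not euclidean — not valid.
(C) [R]q → ⟨R⟩q is axiom D; it is valid on a frame exactly when R is serial. R is serial, so valid.
(D) q → [R]⟨R⟩q is axiom B, which corresponds to symmetry. R is not symmetric — not valid.
(E) [R]q → [R][R]q is axiom 4; it is valid on a frame exactly when R is transitive. R is not transitive, so not valid.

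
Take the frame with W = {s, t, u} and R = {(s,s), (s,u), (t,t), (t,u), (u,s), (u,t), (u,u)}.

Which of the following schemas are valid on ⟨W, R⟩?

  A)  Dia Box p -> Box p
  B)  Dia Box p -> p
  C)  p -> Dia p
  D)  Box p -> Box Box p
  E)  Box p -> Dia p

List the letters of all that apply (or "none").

B, C, E

R is reflexive: each world relates to itself.
R is symmetric: every R-edge is matched by its reverse.
R is not transitive: s R u and u R t but not s R t.
R is not euclidean: u R s and u R t but not s R t.
R is serial: every world has an R-successor.
(A) Dia Box p -> Box p is the dual of axiom 5, which corresponds to the euclidean property. R is not euclidean — not valid.
(B) Dia Box p -> p is the dual of axiom B, which corresponds to symmetry. R is symmetric — valid.
(C) the dual of axiom T: valid iff R is reflexive. R is reflexive — valid.
(D) Box p -> Box Box p (axiom 4) characterises the transitive frames. R is not transitive — not valid.
(E) axiom D: valid iff R is serial. R is serial — valid.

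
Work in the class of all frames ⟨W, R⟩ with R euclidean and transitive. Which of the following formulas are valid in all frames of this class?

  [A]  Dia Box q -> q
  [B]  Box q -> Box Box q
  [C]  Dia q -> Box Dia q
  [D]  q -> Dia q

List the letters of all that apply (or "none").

(A) the dual of axiom B: valid iff R is symmetric. Such an R need not be symmetric — not valid.
(B) axiom 4: valid iff R is transitive. Every such R is transitive — valid.
(C) axiom 5: valid iff R is euclidean. Every such R is euclidean — valid.
(D) the dual of axiom T: valid iff R is reflexive. Such an R need not be reflexive — not valid.

B, C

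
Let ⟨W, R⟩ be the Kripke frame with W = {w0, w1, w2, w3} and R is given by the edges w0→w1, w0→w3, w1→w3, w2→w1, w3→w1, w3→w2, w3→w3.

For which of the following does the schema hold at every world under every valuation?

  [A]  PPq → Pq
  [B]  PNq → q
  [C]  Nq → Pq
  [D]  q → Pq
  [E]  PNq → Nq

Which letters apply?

C

R is not reflexive: not w0 R w0.
R is not symmetric: w0 R w1 but not w1 R w0.
R is not transitive: w0 R w3 and w3 R w2 but not w0 R w2.
R is not euclidean: w3 R w1 and w3 R w2 but not w1 R w2.
R is serial: every world has an R-successor.
(A) PPq → Pq (the dual of axiom 4) characterises the transitive frames. R is not transitive — not valid.
(B) PNq → q (the dual of axiom B) characterises the symmetric frames. R is not symmetric — not valid.
(C) Nq → Pq (axiom D) characterises the serial frames. R is serial — valid.
(D) q → Pq (the dual of axiom T) characterises the reflexive frames. R is not reflexive — not valid.
(E) PNq → Nq is the dual of axiom 5; it is valid on a frame exactly when R is euclidean. R is not euclidean, so not valid.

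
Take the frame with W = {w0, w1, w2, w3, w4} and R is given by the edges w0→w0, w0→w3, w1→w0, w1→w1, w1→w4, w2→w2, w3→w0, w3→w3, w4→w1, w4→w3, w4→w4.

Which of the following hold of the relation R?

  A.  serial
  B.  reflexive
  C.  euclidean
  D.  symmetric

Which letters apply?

A, B

(A) serial: every world has an R-successor.
(B) reflexive: each world relates to itself.
(C) not euclidean: w1 R w0 and w1 R w1 but not w0 R w1.
(D) not symmetric: w1 R w0 but not w0 R w1.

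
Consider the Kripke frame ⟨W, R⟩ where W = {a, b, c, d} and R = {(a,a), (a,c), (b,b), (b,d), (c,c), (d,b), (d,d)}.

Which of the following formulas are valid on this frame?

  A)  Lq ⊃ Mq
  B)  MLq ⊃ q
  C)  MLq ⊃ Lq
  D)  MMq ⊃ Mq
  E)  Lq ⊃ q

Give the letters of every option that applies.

R is reflexive: each world relates to itself.
R is not symmetric: a R c but not c R a.
R is transitive: R is closed under composition.
R is not euclidean: a R c and a R a but not c R a.
R is serial: every world has an R-successor.
(A) Lq ⊃ Mq is axiom D, which corresponds to seriality. R is serial — valid.
(B) MLq ⊃ q is the dual of axiom B, which corresponds to symmetry. R is not symmetric — not valid.
(C) MLq ⊃ Lq is the dual of axiom 5; it is valid on a frame exactly when R is euclidean. R is not euclidean, so not valid.
(D) MMq ⊃ Mq (the dual of axiom 4) characterises the transitive frames. R is transitive — valid.
(E) Lq ⊃ q (axiom T) characterises the reflexive frames. R is reflexive — valid.

A, D, E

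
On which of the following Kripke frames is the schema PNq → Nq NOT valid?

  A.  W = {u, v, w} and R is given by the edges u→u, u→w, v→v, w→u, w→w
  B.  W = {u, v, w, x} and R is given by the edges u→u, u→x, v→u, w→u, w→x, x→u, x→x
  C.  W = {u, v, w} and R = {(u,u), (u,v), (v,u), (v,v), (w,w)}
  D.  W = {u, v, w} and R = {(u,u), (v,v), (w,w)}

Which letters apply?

The schema PNq → Nq is the dual of axiom 5; it is valid on a frame iff R is euclidean.
(A) R is euclidean (any two R-successors of the same world are R-related), so the schema is valid here.
(B) R is euclidean (any two R-successors of the same world are R-related), so the schema is valid here.
(C) R is euclidean (any two R-successors of the same world are R-related), so the schema is valid here.
(D) R is euclidean (any two R-successors of the same world are R-related), so the schema is valid here.

none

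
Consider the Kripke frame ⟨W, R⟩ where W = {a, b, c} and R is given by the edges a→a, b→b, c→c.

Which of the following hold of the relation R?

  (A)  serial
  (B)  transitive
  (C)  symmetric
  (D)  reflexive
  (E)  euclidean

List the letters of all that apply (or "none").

A, B, C, D, E

(A) serial: every world has an R-successor.
(B) transitive: R is closed under composition.
(C) symmetric: every R-edge is matched by its reverse.
(D) reflexive: each world relates to itself.
(E) euclidean: any two R-successors of the same world are R-related.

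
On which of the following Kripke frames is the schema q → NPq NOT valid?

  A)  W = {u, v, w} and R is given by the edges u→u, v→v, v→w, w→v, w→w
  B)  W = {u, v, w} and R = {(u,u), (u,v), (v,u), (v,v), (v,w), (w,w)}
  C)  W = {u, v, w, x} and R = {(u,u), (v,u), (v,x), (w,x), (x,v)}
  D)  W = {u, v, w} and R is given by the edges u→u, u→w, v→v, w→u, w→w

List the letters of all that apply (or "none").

B, C

The schema q → NPq is axiom B; it is valid on a frame iff R is symmetric.
(A) R is symmetric (every R-edge is matched by its reverse), so the schema is valid here.
(B) R is not symmetric (v R w but not w R v), so the schema fails here.
(C) R is not symmetric (v R u but not u R v), so the schema fails here.
(D) R is symmetric (every R-edge is matched by its reverse), so the schema is valid here.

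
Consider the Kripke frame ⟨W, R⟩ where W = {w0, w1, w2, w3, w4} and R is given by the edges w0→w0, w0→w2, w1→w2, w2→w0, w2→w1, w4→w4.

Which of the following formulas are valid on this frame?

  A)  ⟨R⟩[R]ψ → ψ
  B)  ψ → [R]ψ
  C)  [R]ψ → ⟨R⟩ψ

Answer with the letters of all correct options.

A

R is symmetric: every R-edge is matched by its reverse.
R is not serial: w3 has no R-successor.
R is not a subset of the identity: w0 R w2 with w0 ≠ w2.
(A) ⟨R⟩[R]ψ → ψ is the dual of axiom B; it is valid on a frame exactly when R is symmetric. R is symmetric, so valid.
(B) ψ → [R]ψ is equivalent to ◇p→p; it holds exactly when R ⊆ identity. Here R ⊄ identity — not valid.
(C) [R]ψ → ⟨R⟩ψ is axiom D, which corresponds to seriality. R is not serial — not valid.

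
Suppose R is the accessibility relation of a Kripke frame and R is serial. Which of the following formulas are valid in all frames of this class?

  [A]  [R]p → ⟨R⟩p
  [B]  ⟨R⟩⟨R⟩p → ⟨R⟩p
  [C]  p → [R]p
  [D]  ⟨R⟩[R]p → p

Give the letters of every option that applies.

(A) [R]p → ⟨R⟩p is axiom D; it is valid on a frame exactly when R is serial. Every such R is serial, so valid.
(B) ⟨R⟩⟨R⟩p → ⟨R⟩p is the dual of axiom 4, which corresponds to transitivity. Such an R need not be transitive — not valid.
(C) p → [R]p is valid only on frames where every R-edge is a self-loop. Such an R need not be a subset of the identity — not valid.
(D) the dual of axiom B: valid iff R is symmetric. Such an R need not be symmetric — not valid.

A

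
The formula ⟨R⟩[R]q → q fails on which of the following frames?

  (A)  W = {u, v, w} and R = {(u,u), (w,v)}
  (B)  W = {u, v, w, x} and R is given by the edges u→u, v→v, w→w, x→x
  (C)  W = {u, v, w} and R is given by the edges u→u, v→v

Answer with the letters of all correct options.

A

The schema ⟨R⟩[R]q → q is the dual of axiom B; it is valid on a frame iff R is symmetric.
(A) R is not symmetric (w R v but not v R w), so the schema fails here.
(B) R is symmetric (every R-edge is matched by its reverse), so the schema is valid here.
(C) R is symmetric (every R-edge is matched by its reverse), so the schema is valid here.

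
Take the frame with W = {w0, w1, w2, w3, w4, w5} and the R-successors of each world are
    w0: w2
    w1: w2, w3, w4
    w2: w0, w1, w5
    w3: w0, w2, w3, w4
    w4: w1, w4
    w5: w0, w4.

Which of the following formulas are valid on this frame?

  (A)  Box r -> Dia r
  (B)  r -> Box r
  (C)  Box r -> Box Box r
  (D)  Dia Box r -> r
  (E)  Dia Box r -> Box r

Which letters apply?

R is not symmetric: w1 R w3 but not w3 R w1.
R is not transitive: w0 R w2 and w2 R w0 but not w0 R w0.
R is not euclidean: w1 R w2 and w1 R w3 but not w2 R w3.
R is serial: every world has an R-successor.
R is not a subset of the identity: w0 R w2 with w0 ≠ w2.
(A) Box r -> Dia r is axiom D; it is valid on a frame exactly when R is serial. R is serial, so valid.
(B) r -> Box r is valid only on frames where every R-edge is a self-loop. Here R ⊄ identity — not valid.
(C) Box r -> Box Box r is axiom 4, which corresponds to transitivity. R is not transitive — not valid.
(D) the dual of axiom B: valid iff R is symmetric. R is not symmetric — not valid.
(E) Dia Box r -> Box r (the dual of axiom 5) characterises the euclidean frames. R is not euclidean — not valid.

A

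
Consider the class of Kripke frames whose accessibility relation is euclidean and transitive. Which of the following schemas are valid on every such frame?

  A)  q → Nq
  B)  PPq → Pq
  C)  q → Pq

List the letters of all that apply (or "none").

(A) q → Nq (equivalent to ◇p→p) corresponds to R being a subset of the identity. Such an R need not be a subset of the identity, so not valid.
(B) PPq → Pq is the dual of axiom 4; it is valid on a frame exactly when R is transitive. Every such R is transitive, so valid.
(C) q → Pq (the dual of axiom T) characterises the reflexive frames. Such an R need not be reflexive — not valid.

B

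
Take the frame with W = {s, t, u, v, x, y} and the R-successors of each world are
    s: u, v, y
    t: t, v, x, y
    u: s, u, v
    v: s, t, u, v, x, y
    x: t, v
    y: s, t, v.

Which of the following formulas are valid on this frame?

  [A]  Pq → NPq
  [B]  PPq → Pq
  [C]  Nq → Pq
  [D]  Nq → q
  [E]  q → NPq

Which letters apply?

R is not reflexive: not s R s.
R is symmetric: every R-edge is matched by its reverse.
R is not transitive: s R u and u R s but not s R s.
R is not euclidean: s R u and s R y but not u R y.
R is serial: every world has an R-successor.
(A) axiom 5: valid iff R is euclidean. R is not euclidean — not valid.
(B) PPq → Pq is the dual of axiom 4; it is valid on a frame exactly when R is transitive. R is not transitive, so not valid.
(C) Nq → Pq (axiom D) characterises the serial frames. R is serial — valid.
(D) Nq → q is axiom T; it is valid on a frame exactly when R is reflexive. R is not reflexive, so not valid.
(E) q → NPq is axiom B; it is valid on a frame exactly when R is symmetric. R is symmetric, so valid.

C, E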